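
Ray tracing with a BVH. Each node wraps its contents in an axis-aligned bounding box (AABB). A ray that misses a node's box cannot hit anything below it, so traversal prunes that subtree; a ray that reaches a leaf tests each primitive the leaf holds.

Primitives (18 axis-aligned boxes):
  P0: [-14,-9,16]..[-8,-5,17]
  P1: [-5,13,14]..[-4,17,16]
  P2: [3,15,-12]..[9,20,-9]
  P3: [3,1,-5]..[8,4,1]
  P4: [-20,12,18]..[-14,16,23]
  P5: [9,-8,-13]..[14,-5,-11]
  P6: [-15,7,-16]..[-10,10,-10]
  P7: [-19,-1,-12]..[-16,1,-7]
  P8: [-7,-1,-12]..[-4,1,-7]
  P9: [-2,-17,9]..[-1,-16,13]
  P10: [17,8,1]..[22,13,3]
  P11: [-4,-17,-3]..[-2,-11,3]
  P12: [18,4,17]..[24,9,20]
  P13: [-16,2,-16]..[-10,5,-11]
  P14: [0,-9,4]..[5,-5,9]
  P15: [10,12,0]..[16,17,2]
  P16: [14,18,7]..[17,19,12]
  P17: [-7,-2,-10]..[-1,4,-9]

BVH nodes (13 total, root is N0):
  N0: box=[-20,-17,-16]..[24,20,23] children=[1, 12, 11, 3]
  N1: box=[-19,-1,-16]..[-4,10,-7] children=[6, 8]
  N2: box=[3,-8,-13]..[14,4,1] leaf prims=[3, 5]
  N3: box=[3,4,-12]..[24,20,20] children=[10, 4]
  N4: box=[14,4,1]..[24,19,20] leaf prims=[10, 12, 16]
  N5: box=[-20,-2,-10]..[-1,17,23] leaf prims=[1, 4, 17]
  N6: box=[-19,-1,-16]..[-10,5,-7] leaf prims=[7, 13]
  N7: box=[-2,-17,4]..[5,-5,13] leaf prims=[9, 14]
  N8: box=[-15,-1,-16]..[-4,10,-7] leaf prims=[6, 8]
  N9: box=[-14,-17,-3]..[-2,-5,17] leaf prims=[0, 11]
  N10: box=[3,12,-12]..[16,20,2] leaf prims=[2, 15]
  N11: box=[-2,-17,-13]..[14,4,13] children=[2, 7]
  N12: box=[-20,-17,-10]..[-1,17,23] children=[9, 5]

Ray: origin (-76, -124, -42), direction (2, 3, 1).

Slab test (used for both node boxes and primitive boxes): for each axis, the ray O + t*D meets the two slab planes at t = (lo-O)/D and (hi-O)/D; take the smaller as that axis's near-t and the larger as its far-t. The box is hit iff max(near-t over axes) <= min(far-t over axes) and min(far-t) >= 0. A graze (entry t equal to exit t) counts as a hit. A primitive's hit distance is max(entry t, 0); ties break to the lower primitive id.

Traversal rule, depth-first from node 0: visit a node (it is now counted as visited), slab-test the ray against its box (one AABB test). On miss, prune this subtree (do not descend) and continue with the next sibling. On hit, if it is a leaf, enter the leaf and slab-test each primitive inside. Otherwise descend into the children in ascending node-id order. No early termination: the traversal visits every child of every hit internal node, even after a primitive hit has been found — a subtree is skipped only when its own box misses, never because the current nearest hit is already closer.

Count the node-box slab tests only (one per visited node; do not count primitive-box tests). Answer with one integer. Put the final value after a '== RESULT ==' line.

Traverse from the root:
N0 x:[28,50] y:[107/3,48] z:[26,65] -> hit [107/3,48], descend [1, 3, 11, 12]
  N1 x:[57/2,36] y:[41,134/3] z:[26,35] -> miss, prune
  N3 x:[79/2,50] y:[128/3,48] z:[30,62] -> hit [128/3,48], descend [4, 10]
    N4 x:[45,50] y:[128/3,143/3] z:[43,62] -> hit [45,143/3] leaf, test {P10(miss), P12(miss), P16(miss)}
    N10 x:[79/2,46] y:[136/3,48] z:[30,44] -> miss, prune
  N11 x:[37,45] y:[107/3,128/3] z:[29,55] -> hit [37,128/3], descend [2, 7]
    N2 x:[79/2,45] y:[116/3,128/3] z:[29,43] -> hit [79/2,128/3] leaf, test {P3@t=125/3, P5(miss)}
    N7 x:[37,81/2] y:[107/3,119/3] z:[46,55] -> miss, prune
  N12 x:[28,75/2] y:[107/3,47] z:[32,65] -> hit [107/3,75/2], descend [5, 9]
    N5 x:[28,75/2] y:[122/3,47] z:[32,65] -> miss, prune
    N9 x:[31,37] y:[107/3,119/3] z:[39,59] -> miss, prune

order=[0, 1, 3, 4, 10, 11, 2, 7, 12, 5, 9]  |boxes|=11  |leaves|=2  hit=P3

== RESULT ==
11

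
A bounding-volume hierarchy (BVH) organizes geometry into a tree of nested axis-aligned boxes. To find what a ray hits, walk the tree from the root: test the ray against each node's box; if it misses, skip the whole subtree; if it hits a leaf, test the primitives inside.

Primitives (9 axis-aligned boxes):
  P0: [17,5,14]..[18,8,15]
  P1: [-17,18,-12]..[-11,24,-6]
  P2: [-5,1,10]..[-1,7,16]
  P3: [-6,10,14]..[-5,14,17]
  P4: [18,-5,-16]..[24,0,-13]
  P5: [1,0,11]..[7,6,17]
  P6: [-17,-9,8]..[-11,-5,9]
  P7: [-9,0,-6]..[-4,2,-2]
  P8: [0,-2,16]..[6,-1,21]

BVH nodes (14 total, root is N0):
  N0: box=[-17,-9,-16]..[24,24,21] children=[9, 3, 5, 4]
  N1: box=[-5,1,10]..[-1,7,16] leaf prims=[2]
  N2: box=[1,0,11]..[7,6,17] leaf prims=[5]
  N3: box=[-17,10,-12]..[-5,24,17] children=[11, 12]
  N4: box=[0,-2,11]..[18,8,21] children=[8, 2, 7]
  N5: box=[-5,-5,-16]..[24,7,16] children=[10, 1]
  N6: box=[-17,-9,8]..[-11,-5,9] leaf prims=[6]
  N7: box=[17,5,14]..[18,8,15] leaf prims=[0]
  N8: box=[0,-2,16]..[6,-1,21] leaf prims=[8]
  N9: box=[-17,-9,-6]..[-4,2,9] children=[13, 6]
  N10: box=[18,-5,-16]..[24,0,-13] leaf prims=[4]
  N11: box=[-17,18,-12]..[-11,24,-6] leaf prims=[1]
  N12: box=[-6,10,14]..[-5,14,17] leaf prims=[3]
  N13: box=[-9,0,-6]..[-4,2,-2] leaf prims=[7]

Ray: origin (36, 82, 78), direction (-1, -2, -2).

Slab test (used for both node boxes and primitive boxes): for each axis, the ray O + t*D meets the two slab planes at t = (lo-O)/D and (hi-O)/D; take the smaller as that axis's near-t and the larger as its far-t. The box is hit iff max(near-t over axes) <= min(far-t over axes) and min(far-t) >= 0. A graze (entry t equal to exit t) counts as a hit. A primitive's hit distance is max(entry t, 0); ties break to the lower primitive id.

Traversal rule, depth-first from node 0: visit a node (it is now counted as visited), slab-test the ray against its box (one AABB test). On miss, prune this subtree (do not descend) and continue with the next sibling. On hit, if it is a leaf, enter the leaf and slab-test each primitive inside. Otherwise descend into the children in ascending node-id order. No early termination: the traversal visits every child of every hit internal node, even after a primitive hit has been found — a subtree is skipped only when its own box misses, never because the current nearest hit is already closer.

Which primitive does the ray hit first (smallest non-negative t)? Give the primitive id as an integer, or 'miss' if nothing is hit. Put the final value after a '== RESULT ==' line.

Walk:
N0 x:[12,53] y:[29,91/2] z:[57/2,47] -> hit [29,91/2], descend [3, 4, 5, 9]
  N3 x:[41,53] y:[29,36] z:[61/2,45] -> miss, prune
  N4 x:[18,36] y:[37,42] z:[57/2,67/2] -> miss, prune
  N5 x:[12,41] y:[75/2,87/2] z:[31,47] -> hit [75/2,41], descend [1, 10]
    N1 x:[37,41] y:[75/2,81/2] z:[31,34] -> miss, prune
    N10 x:[12,18] y:[41,87/2] z:[91/2,47] -> miss, prune
  N9 x:[40,53] y:[40,91/2] z:[69/2,42] -> hit [40,42], descend [6, 13]
    N6 x:[47,53] y:[87/2,91/2] z:[69/2,35] -> miss, prune
    N13 x:[40,45] y:[40,41] z:[40,42] -> hit [40,41] leaf, test {P7@t=40}

9 AABB tests over nodes [0, 3, 4, 5, 1, 10, 9, 6, 13]; 1 leaf entered; closest P7.

== RESULT ==
7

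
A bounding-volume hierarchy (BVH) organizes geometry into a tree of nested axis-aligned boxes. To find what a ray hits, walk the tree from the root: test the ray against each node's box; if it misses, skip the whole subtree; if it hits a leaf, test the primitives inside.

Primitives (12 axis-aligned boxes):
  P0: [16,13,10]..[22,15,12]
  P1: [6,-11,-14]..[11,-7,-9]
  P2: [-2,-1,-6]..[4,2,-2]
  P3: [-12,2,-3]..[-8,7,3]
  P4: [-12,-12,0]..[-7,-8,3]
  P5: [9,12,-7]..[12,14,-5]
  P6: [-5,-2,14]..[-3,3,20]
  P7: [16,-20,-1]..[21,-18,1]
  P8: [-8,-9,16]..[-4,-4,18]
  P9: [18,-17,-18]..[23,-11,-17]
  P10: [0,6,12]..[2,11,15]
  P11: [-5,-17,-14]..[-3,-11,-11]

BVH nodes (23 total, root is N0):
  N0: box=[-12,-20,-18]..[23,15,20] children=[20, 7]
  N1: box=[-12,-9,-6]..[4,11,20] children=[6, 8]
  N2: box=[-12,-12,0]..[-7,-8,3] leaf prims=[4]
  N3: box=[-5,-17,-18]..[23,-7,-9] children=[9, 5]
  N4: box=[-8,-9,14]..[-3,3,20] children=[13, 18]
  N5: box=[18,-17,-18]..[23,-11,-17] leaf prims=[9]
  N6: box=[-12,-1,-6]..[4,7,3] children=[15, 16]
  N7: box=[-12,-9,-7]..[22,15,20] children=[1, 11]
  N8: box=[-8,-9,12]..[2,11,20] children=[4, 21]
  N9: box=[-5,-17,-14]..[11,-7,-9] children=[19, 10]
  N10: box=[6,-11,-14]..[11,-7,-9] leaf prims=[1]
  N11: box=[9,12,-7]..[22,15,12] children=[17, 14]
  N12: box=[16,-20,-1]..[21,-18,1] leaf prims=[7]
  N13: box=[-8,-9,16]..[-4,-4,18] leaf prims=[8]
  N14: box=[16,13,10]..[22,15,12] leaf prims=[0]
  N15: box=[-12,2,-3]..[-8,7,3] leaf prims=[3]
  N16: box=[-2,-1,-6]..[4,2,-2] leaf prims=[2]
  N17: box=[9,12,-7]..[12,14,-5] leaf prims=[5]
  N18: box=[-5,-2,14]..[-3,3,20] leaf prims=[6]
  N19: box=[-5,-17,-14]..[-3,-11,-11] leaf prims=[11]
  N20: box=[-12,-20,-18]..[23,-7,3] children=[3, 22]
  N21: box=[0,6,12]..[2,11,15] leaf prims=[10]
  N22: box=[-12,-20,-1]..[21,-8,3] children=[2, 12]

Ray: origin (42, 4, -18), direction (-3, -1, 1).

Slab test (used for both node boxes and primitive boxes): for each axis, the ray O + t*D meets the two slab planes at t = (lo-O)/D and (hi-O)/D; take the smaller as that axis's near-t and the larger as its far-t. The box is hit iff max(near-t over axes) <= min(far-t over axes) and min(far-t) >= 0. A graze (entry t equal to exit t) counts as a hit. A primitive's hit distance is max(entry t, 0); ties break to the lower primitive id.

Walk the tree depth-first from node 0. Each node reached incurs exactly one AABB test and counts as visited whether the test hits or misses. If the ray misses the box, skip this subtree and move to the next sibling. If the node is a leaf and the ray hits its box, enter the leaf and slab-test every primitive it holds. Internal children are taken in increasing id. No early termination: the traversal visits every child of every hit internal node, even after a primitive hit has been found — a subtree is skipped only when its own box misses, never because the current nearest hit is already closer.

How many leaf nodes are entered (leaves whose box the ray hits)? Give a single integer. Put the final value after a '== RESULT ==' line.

Traverse from the root:
N0 x:[19/3,18] y:[-11,24] z:[0,38] -> hit [19/3,18], descend [7, 20]
  N7 x:[20/3,18] y:[-11,13] z:[11,38] -> hit [11,13], descend [1, 11]
    N1 x:[38/3,18] y:[-7,13] z:[12,38] -> hit [38/3,13], descend [6, 8]
      N6 x:[38/3,18] y:[-3,5] z:[12,21] -> miss, prune
      N8 x:[40/3,50/3] y:[-7,13] z:[30,38] -> miss, prune
    N11 x:[20/3,11] y:[-11,-8] z:[11,30] -> miss, prune
  N20 x:[19/3,18] y:[11,24] z:[0,21] -> hit [11,18], descend [3, 22]
    N3 x:[19/3,47/3] y:[11,21] z:[0,9] -> miss, prune
    N22 x:[7,18] y:[12,24] z:[17,21] -> hit [17,18], descend [2, 12]
      N2 x:[49/3,18] y:[12,16] z:[18,21] -> miss, prune
      N12 x:[7,26/3] y:[22,24] z:[17,19] -> miss, prune

11 AABB tests over nodes [0, 7, 1, 6, 8, 11, 20, 3, 22, 2, 12]; 0 leaves entered; closest miss.

== RESULT ==
0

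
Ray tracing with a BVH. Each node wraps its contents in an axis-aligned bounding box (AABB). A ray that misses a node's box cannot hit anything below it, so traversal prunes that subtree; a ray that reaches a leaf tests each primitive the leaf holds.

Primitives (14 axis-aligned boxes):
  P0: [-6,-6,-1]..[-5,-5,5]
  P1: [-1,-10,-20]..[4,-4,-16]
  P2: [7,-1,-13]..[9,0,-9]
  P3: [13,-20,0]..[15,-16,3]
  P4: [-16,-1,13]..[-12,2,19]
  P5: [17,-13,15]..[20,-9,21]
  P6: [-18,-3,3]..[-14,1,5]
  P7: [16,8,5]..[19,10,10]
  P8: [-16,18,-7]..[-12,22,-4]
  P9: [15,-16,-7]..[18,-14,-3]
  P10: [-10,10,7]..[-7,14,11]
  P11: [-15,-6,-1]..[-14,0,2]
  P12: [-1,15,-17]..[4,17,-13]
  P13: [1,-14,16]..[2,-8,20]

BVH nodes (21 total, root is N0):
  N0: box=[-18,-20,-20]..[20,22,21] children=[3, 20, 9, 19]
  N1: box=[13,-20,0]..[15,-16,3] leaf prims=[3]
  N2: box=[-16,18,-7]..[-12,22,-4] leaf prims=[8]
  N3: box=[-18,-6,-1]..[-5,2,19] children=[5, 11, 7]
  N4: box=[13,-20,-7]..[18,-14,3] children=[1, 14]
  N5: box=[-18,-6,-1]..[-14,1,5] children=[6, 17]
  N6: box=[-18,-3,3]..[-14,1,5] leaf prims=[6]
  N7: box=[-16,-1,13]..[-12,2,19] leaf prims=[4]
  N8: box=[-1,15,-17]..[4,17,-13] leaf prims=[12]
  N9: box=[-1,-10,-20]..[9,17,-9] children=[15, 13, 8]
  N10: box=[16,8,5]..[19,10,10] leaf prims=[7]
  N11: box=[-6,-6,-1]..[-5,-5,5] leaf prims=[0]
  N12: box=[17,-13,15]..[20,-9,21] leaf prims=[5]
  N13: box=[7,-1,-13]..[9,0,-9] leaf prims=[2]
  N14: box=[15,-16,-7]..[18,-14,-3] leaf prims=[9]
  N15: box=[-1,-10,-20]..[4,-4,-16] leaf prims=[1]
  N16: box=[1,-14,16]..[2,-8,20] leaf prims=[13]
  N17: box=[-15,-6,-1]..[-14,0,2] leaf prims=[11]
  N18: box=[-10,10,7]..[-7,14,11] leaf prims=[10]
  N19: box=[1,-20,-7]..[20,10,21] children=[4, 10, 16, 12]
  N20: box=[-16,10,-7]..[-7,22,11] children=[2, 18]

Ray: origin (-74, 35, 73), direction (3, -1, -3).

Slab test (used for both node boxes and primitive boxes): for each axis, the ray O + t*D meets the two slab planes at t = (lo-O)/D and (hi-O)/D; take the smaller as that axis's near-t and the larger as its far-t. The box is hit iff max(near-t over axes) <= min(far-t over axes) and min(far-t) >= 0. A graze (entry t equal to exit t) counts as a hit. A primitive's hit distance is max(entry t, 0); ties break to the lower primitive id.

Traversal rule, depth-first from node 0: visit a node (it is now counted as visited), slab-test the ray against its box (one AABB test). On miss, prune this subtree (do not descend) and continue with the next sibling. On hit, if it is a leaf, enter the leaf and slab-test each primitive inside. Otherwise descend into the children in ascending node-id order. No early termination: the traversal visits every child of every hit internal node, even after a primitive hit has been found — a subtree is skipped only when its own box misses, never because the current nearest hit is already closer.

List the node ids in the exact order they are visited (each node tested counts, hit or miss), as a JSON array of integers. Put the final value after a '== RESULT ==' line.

Walk:
N0 x:[56/3,94/3] y:[13,55] z:[52/3,31] -> hit [56/3,31], descend [3, 9, 19, 20]
  N3 x:[56/3,23] y:[33,41] z:[18,74/3] -> miss, prune
  N9 x:[73/3,83/3] y:[18,45] z:[82/3,31] -> hit [82/3,83/3], descend [8, 13, 15]
    N8 x:[73/3,26] y:[18,20] z:[86/3,30] -> miss, prune
    N13 x:[27,83/3] y:[35,36] z:[82/3,86/3] -> miss, prune
    N15 x:[73/3,26] y:[39,45] z:[89/3,31] -> miss, prune
  N19 x:[25,94/3] y:[25,55] z:[52/3,80/3] -> hit [25,80/3], descend [4, 10, 12, 16]
    N4 x:[29,92/3] y:[49,55] z:[70/3,80/3] -> miss, prune
    N10 x:[30,31] y:[25,27] z:[21,68/3] -> miss, prune
    N12 x:[91/3,94/3] y:[44,48] z:[52/3,58/3] -> miss, prune
    N16 x:[25,76/3] y:[43,49] z:[53/3,19] -> miss, prune
  N20 x:[58/3,67/3] y:[13,25] z:[62/3,80/3] -> hit [62/3,67/3], descend [2, 18]
    N2 x:[58/3,62/3] y:[13,17] z:[77/3,80/3] -> miss, prune
    N18 x:[64/3,67/3] y:[21,25] z:[62/3,22] -> hit [64/3,22] leaf, test {P10@t=64/3}

14 AABB tests over nodes [0, 3, 9, 8, 13, 15, 19, 4, 10, 12, 16, 20, 2, 18]; 1 leaf entered; closest P10.

== RESULT ==
[0, 3, 9, 8, 13, 15, 19, 4, 10, 12, 16, 20, 2, 18]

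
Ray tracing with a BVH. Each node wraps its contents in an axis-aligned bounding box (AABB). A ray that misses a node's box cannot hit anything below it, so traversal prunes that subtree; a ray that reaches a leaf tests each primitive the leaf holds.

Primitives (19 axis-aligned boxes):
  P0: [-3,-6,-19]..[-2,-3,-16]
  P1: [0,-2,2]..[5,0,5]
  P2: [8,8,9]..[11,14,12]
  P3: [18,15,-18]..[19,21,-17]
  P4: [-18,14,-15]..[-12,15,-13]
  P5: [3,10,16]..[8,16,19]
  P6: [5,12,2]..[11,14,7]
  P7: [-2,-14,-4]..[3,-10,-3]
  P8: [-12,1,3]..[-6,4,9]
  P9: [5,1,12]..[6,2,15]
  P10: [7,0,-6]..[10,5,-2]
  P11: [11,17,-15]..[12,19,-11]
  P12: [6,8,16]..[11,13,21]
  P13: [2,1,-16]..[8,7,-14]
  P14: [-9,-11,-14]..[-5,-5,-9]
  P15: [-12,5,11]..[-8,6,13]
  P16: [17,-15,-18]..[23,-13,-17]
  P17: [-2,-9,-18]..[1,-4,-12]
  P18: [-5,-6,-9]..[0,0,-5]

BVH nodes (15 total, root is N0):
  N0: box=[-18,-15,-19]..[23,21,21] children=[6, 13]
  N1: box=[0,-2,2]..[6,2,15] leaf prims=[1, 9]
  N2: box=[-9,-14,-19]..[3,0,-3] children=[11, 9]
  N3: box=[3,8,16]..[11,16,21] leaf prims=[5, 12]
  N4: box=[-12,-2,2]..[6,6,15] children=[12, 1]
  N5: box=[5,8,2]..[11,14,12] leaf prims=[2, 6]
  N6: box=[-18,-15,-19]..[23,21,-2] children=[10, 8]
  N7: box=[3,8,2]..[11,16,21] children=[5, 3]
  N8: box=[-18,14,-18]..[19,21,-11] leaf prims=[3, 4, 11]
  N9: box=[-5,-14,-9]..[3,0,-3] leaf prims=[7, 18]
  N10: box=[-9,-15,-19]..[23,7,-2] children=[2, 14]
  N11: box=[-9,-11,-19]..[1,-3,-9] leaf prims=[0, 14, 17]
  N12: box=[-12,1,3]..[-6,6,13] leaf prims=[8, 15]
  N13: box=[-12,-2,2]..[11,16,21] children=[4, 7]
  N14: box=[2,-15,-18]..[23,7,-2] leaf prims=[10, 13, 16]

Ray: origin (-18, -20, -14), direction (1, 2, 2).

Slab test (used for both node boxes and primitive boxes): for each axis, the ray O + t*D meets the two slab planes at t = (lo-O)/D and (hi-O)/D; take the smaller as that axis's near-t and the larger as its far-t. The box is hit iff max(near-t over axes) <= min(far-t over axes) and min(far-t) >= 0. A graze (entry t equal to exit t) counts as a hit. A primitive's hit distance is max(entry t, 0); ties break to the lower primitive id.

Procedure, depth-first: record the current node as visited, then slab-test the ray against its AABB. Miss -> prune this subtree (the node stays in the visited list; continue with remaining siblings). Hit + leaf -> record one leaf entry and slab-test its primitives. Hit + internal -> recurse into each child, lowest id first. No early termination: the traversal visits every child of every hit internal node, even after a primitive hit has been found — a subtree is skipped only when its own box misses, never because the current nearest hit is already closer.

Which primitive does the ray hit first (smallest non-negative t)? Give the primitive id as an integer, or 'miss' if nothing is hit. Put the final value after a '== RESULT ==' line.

Traverse from the root:
N0 x:[0,41] y:[5/2,41/2] z:[-5/2,35/2] -> hit [5/2,35/2], descend [6, 13]
  N6 x:[0,41] y:[5/2,41/2] z:[-5/2,6] -> hit [5/2,6], descend [8, 10]
    N8 x:[0,37] y:[17,41/2] z:[-2,3/2] -> miss, prune
    N10 x:[9,41] y:[5/2,27/2] z:[-5/2,6] -> miss, prune
  N13 x:[6,29] y:[9,18] z:[8,35/2] -> hit [9,35/2], descend [4, 7]
    N4 x:[6,24] y:[9,13] z:[8,29/2] -> hit [9,13], descend [1, 12]
      N1 x:[18,24] y:[9,11] z:[8,29/2] -> miss, prune
      N12 x:[6,12] y:[21/2,13] z:[17/2,27/2] -> hit [21/2,12] leaf, test {P8@t=21/2, P15(miss)}
    N7 x:[21,29] y:[14,18] z:[8,35/2] -> miss, prune

9 AABB tests over nodes [0, 6, 8, 10, 13, 4, 1, 12, 7]; 1 leaf entered; closest P8.

== RESULT ==
8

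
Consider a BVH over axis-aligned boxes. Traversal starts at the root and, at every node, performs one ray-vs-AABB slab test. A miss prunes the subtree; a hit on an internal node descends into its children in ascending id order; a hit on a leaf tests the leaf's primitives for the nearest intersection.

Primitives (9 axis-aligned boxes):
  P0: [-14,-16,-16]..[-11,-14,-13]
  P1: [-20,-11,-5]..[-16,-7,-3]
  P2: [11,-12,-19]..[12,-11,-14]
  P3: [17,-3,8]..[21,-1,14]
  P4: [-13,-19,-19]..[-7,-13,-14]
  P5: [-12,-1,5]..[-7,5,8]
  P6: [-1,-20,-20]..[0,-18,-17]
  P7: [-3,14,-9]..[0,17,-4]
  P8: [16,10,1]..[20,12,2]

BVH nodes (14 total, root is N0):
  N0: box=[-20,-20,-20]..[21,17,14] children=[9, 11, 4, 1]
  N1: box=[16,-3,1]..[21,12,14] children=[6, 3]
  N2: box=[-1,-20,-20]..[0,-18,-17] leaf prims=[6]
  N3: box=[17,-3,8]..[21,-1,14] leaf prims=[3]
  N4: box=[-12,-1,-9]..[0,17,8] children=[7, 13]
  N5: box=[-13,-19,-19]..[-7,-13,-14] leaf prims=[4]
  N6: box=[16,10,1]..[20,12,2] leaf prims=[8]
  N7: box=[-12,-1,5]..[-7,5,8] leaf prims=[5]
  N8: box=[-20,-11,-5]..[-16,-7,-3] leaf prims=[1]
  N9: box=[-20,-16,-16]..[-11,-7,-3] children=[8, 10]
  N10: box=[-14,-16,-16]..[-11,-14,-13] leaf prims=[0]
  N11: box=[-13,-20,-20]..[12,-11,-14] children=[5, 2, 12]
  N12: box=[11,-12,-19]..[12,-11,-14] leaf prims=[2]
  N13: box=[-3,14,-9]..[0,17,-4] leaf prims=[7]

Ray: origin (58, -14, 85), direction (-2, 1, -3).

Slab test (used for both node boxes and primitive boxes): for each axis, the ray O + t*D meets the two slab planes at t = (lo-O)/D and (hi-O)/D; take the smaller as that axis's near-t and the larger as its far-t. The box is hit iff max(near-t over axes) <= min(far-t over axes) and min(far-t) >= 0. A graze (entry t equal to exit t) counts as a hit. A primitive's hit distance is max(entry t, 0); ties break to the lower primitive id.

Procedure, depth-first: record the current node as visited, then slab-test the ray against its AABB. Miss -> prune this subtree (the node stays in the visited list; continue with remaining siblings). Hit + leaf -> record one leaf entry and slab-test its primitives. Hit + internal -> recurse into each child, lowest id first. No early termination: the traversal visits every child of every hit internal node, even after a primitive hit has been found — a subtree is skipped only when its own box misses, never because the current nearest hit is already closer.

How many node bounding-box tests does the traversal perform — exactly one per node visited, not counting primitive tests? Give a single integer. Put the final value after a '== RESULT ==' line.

Trace the traversal:
N0 x:[37/2,39] y:[-6,31] z:[71/3,35] -> hit [71/3,31], descend [1, 4, 9, 11]
  N1 x:[37/2,21] y:[11,26] z:[71/3,28] -> miss, prune
  N4 x:[29,35] y:[13,31] z:[77/3,94/3] -> hit [29,31], descend [7, 13]
    N7 x:[65/2,35] y:[13,19] z:[77/3,80/3] -> miss, prune
    N13 x:[29,61/2] y:[28,31] z:[89/3,94/3] -> hit [89/3,61/2] leaf, test {P7@t=89/3}
  N9 x:[69/2,39] y:[-2,7] z:[88/3,101/3] -> miss, prune
  N11 x:[23,71/2] y:[-6,3] z:[33,35] -> miss, prune

Summary -> nodes [0, 1, 4, 7, 13, 9, 11]; box-tests=7; leaf-entries=1; first=P7

== RESULT ==
7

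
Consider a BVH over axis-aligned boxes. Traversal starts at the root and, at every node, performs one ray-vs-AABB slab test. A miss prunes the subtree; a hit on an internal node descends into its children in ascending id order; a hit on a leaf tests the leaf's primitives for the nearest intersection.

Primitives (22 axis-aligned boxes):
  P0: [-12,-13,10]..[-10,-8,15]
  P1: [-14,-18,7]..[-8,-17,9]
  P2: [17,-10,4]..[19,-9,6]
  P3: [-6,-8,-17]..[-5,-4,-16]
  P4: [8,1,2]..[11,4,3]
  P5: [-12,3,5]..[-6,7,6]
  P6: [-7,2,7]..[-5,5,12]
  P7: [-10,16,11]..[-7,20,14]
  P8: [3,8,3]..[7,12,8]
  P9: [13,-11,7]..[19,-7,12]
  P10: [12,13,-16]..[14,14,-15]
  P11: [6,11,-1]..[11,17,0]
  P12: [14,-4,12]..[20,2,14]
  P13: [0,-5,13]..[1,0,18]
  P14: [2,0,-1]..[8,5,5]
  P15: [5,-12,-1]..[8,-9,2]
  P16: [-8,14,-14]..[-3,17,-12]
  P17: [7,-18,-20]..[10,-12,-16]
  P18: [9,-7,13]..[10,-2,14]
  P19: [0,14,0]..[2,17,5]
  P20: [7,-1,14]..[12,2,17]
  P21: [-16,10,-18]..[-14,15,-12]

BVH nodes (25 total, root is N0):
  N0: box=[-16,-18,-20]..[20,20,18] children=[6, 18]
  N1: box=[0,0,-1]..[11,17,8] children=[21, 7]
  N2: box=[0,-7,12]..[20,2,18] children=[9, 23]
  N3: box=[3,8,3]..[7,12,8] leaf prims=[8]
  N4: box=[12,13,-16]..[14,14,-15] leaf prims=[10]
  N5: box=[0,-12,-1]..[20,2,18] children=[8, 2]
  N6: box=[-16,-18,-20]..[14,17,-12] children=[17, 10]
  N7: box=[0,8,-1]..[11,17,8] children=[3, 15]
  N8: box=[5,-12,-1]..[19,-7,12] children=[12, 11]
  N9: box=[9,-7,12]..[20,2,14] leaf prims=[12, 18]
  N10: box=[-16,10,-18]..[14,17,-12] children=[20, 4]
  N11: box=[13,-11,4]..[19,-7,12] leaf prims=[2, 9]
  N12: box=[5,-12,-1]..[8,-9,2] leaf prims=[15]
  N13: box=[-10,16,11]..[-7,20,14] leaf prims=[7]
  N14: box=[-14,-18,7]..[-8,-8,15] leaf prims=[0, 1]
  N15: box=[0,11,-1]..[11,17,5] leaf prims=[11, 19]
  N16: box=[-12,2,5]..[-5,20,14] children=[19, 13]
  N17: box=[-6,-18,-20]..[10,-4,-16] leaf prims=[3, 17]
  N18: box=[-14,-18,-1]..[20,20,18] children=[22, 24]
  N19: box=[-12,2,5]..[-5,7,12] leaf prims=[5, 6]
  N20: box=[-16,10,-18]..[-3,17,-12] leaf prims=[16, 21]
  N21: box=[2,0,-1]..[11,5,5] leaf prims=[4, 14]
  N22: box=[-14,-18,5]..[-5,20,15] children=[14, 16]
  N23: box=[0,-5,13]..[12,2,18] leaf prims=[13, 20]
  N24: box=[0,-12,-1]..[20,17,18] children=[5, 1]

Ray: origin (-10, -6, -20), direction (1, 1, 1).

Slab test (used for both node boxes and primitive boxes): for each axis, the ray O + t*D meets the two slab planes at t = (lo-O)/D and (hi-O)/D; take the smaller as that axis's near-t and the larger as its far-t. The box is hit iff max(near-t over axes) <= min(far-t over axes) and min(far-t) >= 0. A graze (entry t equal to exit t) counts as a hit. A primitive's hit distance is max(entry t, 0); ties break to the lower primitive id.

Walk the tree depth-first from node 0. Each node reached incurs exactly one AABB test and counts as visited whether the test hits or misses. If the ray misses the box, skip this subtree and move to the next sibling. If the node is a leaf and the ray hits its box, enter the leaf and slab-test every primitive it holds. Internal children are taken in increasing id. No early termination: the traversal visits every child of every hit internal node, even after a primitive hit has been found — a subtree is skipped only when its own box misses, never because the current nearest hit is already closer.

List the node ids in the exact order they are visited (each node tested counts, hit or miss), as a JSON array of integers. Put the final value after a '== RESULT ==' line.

Traverse from the root:
N0 x:[-6,30] y:[-12,26] z:[0,38] -> hit [0,26], descend [6, 18]
  N6 x:[-6,24] y:[-12,23] z:[0,8] -> hit [0,8], descend [10, 17]
    N10 x:[-6,24] y:[16,23] z:[2,8] -> miss, prune
    N17 x:[4,20] y:[-12,2] z:[0,4] -> miss, prune
  N18 x:[-4,30] y:[-12,26] z:[19,38] -> hit [19,26], descend [22, 24]
    N22 x:[-4,5] y:[-12,26] z:[25,35] -> miss, prune
    N24 x:[10,30] y:[-6,23] z:[19,38] -> hit [19,23], descend [1, 5]
      N1 x:[10,21] y:[6,23] z:[19,28] -> hit [19,21], descend [7, 21]
        N7 x:[10,21] y:[14,23] z:[19,28] -> hit [19,21], descend [3, 15]
          N3 x:[13,17] y:[14,18] z:[23,28] -> miss, prune
          N15 x:[10,21] y:[17,23] z:[19,25] -> hit [19,21] leaf, test {P11@t=19, P19(miss)}
        N21 x:[12,21] y:[6,11] z:[19,25] -> miss, prune
      N5 x:[10,30] y:[-6,8] z:[19,38] -> miss, prune

Visited [0, 6, 10, 17, 18, 22, 24, 1, 7, 3, 15, 21, 5]. Tests: 13 box, 1 leaf. Nearest: P11.

== RESULT ==
[0, 6, 10, 17, 18, 22, 24, 1, 7, 3, 15, 21, 5]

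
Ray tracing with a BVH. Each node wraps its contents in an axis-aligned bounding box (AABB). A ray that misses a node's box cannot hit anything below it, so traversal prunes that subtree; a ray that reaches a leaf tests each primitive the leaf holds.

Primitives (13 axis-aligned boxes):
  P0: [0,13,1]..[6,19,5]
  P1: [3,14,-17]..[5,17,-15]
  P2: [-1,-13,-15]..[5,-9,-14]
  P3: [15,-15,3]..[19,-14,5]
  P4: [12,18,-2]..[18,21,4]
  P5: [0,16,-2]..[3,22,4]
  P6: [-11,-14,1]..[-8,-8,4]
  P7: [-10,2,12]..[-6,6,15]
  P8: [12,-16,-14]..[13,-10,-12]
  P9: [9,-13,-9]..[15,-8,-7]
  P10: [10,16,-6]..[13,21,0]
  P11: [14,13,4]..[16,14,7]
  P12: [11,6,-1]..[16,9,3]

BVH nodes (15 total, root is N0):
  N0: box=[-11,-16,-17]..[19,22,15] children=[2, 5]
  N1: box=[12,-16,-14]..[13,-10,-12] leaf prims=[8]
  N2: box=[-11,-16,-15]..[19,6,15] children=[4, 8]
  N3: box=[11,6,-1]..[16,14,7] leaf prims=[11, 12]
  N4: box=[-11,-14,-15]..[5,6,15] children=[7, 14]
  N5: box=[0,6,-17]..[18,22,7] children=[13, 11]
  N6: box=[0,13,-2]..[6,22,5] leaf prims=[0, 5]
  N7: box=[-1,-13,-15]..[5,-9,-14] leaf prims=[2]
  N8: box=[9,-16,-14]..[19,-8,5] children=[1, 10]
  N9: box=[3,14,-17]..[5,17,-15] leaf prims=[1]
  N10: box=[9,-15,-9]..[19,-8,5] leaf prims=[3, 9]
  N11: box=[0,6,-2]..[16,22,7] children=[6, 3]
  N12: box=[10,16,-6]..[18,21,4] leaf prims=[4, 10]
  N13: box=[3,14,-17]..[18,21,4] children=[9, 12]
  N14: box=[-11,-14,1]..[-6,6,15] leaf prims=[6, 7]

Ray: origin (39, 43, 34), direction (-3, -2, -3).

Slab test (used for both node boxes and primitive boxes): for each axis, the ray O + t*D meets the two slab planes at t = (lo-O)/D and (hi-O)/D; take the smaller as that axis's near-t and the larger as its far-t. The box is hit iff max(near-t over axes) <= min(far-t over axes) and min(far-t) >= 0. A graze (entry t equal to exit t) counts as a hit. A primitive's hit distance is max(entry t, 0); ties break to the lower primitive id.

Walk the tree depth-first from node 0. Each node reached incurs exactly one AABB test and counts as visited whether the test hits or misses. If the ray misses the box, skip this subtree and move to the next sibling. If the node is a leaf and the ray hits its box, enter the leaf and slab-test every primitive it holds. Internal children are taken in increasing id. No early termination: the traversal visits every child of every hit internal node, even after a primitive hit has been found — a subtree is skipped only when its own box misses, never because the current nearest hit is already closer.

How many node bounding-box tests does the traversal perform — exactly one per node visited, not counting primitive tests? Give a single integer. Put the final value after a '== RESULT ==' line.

Trace the traversal:
N0 x:[20/3,50/3] y:[21/2,59/2] z:[19/3,17] -> hit [21/2,50/3], descend [2, 5]
  N2 x:[20/3,50/3] y:[37/2,59/2] z:[19/3,49/3] -> miss, prune
  N5 x:[7,13] y:[21/2,37/2] z:[9,17] -> hit [21/2,13], descend [11, 13]
    N11 x:[23/3,13] y:[21/2,37/2] z:[9,12] -> hit [21/2,12], descend [3, 6]
      N3 x:[23/3,28/3] y:[29/2,37/2] z:[9,35/3] -> miss, prune
      N6 x:[11,13] y:[21/2,15] z:[29/3,12] -> hit [11,12] leaf, test {P0(miss), P5@t=12}
    N13 x:[7,12] y:[11,29/2] z:[10,17] -> hit [11,12], descend [9, 12]
      N9 x:[34/3,12] y:[13,29/2] z:[49/3,17] -> miss, prune
      N12 x:[7,29/3] y:[11,27/2] z:[10,40/3] -> miss, prune

Summary -> nodes [0, 2, 5, 11, 3, 6, 13, 9, 12]; box-tests=9; leaf-entries=1; first=P5

== RESULT ==
9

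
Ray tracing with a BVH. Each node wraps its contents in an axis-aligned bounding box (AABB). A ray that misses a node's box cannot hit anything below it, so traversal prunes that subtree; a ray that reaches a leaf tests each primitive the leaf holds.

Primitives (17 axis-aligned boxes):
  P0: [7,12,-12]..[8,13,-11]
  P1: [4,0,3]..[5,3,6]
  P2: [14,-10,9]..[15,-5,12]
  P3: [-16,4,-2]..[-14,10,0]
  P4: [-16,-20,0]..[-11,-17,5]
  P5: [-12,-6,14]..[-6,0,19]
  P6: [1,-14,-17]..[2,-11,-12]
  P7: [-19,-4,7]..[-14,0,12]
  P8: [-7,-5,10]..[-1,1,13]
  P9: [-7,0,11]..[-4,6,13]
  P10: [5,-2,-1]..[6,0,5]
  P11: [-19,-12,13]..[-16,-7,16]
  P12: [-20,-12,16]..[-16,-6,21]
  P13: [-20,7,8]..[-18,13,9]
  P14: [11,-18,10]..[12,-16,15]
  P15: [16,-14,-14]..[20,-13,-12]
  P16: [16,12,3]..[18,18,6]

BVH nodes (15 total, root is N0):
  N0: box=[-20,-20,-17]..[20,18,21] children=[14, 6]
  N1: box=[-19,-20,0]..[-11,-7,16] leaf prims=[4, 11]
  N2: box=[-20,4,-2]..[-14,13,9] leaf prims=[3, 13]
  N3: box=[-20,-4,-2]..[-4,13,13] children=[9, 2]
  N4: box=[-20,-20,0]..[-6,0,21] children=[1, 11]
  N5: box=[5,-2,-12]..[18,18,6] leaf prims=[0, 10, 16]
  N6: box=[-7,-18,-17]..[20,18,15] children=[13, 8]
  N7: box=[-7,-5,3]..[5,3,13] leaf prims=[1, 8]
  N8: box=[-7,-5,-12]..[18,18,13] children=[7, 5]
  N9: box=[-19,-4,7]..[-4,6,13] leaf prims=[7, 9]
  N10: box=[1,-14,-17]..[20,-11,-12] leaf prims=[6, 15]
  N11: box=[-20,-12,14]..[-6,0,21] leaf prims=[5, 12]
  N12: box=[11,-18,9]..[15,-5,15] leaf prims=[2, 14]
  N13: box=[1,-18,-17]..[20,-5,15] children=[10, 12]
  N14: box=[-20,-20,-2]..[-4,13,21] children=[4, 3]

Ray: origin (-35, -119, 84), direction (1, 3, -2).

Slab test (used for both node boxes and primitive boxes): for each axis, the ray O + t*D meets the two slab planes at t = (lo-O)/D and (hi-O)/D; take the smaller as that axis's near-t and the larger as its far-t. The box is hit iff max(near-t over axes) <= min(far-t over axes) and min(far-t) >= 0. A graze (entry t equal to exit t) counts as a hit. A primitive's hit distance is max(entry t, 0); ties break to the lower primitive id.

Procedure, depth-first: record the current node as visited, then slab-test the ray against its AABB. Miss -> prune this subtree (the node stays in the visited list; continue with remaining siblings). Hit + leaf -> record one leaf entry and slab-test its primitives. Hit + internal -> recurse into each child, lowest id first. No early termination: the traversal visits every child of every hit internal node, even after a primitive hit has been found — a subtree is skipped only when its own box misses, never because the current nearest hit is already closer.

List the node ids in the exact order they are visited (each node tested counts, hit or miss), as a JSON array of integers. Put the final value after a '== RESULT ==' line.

Walk:
N0 x:[15,55] y:[33,137/3] z:[63/2,101/2] -> hit [33,137/3], descend [6, 14]
  N6 x:[28,55] y:[101/3,137/3] z:[69/2,101/2] -> hit [69/2,137/3], descend [8, 13]
    N8 x:[28,53] y:[38,137/3] z:[71/2,48] -> hit [38,137/3], descend [5, 7]
      N5 x:[40,53] y:[39,137/3] z:[39,48] -> hit [40,137/3] leaf, test {P0(miss), P10(miss), P16(miss)}
      N7 x:[28,40] y:[38,122/3] z:[71/2,81/2] -> hit [38,40] leaf, test {P1@t=119/3, P8(miss)}
    N13 x:[36,55] y:[101/3,38] z:[69/2,101/2] -> hit [36,38], descend [10, 12]
      N10 x:[36,55] y:[35,36] z:[48,101/2] -> miss, prune
      N12 x:[46,50] y:[101/3,38] z:[69/2,75/2] -> miss, prune
  N14 x:[15,31] y:[33,44] z:[63/2,43] -> miss, prune

Summary -> nodes [0, 6, 8, 5, 7, 13, 10, 12, 14]; box-tests=9; leaf-entries=2; first=P1

== RESULT ==
[0, 6, 8, 5, 7, 13, 10, 12, 14]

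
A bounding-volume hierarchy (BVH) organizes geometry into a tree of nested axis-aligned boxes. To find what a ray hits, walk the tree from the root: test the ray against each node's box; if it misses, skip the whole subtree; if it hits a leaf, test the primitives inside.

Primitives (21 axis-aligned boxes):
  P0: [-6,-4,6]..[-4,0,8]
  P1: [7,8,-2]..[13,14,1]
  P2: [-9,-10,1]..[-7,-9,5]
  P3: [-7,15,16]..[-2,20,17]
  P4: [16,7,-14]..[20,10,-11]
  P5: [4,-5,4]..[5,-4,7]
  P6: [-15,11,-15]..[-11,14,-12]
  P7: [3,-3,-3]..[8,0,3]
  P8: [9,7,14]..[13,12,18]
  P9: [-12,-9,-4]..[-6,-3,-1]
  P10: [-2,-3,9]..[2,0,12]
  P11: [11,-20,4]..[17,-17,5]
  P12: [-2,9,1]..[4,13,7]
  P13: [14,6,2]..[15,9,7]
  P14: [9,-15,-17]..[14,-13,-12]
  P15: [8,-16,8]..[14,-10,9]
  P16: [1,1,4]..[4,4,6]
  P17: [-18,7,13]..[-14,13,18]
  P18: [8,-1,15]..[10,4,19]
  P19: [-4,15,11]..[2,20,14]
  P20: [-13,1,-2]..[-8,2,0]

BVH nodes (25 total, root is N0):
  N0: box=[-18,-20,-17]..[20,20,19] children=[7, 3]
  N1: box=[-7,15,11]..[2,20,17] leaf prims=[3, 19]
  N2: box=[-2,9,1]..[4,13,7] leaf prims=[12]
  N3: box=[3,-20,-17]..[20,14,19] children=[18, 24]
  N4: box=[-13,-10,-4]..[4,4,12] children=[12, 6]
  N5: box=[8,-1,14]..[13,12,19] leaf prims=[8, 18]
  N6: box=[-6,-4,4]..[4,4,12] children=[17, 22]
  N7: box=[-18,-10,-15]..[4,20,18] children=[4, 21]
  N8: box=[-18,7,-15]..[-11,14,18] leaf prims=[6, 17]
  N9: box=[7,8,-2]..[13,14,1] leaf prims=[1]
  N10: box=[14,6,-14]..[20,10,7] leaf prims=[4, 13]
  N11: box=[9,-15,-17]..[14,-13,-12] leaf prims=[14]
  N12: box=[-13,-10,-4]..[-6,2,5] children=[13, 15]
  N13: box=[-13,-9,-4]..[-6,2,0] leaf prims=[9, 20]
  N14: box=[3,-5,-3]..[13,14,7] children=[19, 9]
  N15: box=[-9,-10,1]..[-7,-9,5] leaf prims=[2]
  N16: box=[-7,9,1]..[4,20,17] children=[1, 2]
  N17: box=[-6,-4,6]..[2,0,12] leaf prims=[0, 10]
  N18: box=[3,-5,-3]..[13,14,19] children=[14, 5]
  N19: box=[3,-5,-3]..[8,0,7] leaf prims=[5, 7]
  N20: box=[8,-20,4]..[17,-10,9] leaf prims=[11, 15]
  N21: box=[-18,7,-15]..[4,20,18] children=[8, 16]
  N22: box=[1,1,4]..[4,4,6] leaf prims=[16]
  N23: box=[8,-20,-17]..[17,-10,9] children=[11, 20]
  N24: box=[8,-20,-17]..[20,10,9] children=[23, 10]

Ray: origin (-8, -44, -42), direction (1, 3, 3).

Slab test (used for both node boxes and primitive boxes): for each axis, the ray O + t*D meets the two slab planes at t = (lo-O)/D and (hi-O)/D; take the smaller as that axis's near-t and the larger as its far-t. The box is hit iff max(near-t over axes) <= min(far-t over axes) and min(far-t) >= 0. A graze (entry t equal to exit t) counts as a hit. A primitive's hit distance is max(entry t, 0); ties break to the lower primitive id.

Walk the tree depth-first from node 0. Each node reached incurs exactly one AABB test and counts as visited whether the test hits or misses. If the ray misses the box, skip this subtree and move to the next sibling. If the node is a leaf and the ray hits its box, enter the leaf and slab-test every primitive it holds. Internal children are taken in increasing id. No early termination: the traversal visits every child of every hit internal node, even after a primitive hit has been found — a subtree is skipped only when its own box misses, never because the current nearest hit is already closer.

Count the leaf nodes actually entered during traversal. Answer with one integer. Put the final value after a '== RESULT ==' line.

Traverse from the root:
N0 x:[-10,28] y:[8,64/3] z:[25/3,61/3] -> hit [25/3,61/3], descend [3, 7]
  N3 x:[11,28] y:[8,58/3] z:[25/3,61/3] -> hit [11,58/3], descend [18, 24]
    N18 x:[11,21] y:[13,58/3] z:[13,61/3] -> hit [13,58/3], descend [5, 14]
      N5 x:[16,21] y:[43/3,56/3] z:[56/3,61/3] -> hit [56/3,56/3] leaf, test {P8@t=56/3, P18(miss)}
      N14 x:[11,21] y:[13,58/3] z:[13,49/3] -> hit [13,49/3], descend [9, 19]
        N9 x:[15,21] y:[52/3,58/3] z:[40/3,43/3] -> miss, prune
        N19 x:[11,16] y:[13,44/3] z:[13,49/3] -> hit [13,44/3] leaf, test {P5(miss), P7@t=41/3}
    N24 x:[16,28] y:[8,18] z:[25/3,17] -> hit [16,17], descend [10, 23]
      N10 x:[22,28] y:[50/3,18] z:[28/3,49/3] -> miss, prune
      N23 x:[16,25] y:[8,34/3] z:[25/3,17] -> miss, prune
  N7 x:[-10,12] y:[34/3,64/3] z:[9,20] -> hit [34/3,12], descend [4, 21]
    N4 x:[-5,12] y:[34/3,16] z:[38/3,18] -> miss, prune
    N21 x:[-10,12] y:[17,64/3] z:[9,20] -> miss, prune

Summary -> nodes [0, 3, 18, 5, 14, 9, 19, 24, 10, 23, 7, 4, 21]; box-tests=13; leaf-entries=2; first=P7

== RESULT ==
2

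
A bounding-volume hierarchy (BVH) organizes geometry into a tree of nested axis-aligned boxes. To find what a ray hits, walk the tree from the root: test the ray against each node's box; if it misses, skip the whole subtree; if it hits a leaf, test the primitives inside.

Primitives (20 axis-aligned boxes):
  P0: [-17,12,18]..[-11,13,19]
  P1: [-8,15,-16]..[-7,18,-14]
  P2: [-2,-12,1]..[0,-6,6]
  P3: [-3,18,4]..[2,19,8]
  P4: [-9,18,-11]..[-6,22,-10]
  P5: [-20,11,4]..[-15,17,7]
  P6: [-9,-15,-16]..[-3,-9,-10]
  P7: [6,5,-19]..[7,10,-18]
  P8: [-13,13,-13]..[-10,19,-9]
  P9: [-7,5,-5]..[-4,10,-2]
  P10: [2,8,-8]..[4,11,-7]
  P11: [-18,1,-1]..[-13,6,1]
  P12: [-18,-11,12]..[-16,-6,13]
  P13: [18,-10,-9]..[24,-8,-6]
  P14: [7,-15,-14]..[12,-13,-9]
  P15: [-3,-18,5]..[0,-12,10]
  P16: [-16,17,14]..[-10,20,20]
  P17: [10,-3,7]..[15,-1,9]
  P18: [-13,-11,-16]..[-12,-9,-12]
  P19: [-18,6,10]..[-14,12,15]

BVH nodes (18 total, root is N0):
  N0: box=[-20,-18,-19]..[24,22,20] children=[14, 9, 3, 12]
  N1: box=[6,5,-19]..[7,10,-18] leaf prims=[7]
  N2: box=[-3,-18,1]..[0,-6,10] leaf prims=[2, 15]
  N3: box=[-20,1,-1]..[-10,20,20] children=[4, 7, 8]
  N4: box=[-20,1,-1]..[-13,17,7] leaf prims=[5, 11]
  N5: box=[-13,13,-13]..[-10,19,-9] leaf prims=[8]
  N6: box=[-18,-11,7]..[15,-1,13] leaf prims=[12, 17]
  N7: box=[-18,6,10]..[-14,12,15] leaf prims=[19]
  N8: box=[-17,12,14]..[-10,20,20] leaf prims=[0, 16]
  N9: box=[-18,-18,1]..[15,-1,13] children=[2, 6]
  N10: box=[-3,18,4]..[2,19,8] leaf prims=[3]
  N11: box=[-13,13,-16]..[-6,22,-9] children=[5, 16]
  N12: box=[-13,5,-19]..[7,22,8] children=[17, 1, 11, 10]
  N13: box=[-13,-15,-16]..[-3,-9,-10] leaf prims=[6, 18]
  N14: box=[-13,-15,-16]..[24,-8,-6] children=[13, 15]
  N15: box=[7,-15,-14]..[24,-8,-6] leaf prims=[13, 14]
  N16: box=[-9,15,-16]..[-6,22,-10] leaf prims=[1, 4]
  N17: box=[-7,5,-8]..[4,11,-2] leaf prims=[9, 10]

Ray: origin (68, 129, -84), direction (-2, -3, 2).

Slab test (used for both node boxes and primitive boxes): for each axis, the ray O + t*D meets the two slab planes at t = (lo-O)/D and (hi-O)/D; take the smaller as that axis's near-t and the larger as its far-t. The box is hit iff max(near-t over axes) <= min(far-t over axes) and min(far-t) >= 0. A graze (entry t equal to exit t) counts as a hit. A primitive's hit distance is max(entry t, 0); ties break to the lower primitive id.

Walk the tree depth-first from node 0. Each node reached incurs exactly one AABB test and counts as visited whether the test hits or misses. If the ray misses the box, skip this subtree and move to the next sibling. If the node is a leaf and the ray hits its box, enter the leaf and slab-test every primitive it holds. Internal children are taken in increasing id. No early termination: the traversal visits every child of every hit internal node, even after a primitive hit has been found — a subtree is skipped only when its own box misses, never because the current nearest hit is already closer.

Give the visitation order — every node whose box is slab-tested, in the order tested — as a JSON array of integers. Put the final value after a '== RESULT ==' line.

Walk:
N0 x:[22,44] y:[107/3,49] z:[65/2,52] -> hit [107/3,44], descend [3, 9, 12, 14]
  N3 x:[39,44] y:[109/3,128/3] z:[83/2,52] -> hit [83/2,128/3], descend [4, 7, 8]
    N4 x:[81/2,44] y:[112/3,128/3] z:[83/2,91/2] -> hit [83/2,128/3] leaf, test {P5(miss), P11@t=83/2}
    N7 x:[41,43] y:[39,41] z:[47,99/2] -> miss, prune
    N8 x:[39,85/2] y:[109/3,39] z:[49,52] -> miss, prune
  N9 x:[53/2,43] y:[130/3,49] z:[85/2,97/2] -> miss, prune
  N12 x:[61/2,81/2] y:[107/3,124/3] z:[65/2,46] -> hit [107/3,81/2], descend [1, 10, 11, 17]
    N1 x:[61/2,31] y:[119/3,124/3] z:[65/2,33] -> miss, prune
    N10 x:[33,71/2] y:[110/3,37] z:[44,46] -> miss, prune
    N11 x:[37,81/2] y:[107/3,116/3] z:[34,75/2] -> hit [37,75/2], descend [5, 16]
      N5 x:[39,81/2] y:[110/3,116/3] z:[71/2,75/2] -> miss, prune
      N16 x:[37,77/2] y:[107/3,38] z:[34,37] -> hit [37,37] leaf, test {P1(miss), P4@t=37}
    N17 x:[32,75/2] y:[118/3,124/3] z:[38,41] -> miss, prune
  N14 x:[22,81/2] y:[137/3,48] z:[34,39] -> miss, prune

order=[0, 3, 4, 7, 8, 9, 12, 1, 10, 11, 5, 16, 17, 14]  |boxes|=14  |leaves|=2  hit=P4

== RESULT ==
[0, 3, 4, 7, 8, 9, 12, 1, 10, 11, 5, 16, 17, 14]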